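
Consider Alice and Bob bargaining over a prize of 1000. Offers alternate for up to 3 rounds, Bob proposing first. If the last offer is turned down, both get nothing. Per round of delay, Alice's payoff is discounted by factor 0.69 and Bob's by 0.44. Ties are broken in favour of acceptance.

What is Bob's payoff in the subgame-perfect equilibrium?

Solve by backward induction from round 3.
Round 3 (Bob proposes): Alice will accept anything ≥ 0, so Bob offers 0 and keeps 1000.
Round 2 (Alice proposes): Bob can get 1000 next round, worth 0.44 × 1000 = 440 now. Alice offers 440 and keeps 1000 − 440 = 560.
Round 1 (Bob proposes): Alice can get 560 next round, worth 0.69 × 560 = 386.4 now; Bob offers that and keeps 613.6.

613.6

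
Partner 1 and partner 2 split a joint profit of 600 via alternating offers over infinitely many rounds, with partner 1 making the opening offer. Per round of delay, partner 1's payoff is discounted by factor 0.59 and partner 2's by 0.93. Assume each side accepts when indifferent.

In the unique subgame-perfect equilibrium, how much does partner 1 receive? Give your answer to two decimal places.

93.06

When partner 1 proposes, partner 2 accepts any offer worth at least 0.93 times what partner 2 would get by proposing next round; and vice versa.
This gives x = 600 − 0.93y and y = 600 − 0.59x, where x and y are each side's share when it proposes.
Hence (1 − 0.93·0.59)x = 600(1 − 0.93), i.e. 0.4513·x = 42.
x ≈ 93.0645; partner 2's share is 600 − x ≈ 506.9355.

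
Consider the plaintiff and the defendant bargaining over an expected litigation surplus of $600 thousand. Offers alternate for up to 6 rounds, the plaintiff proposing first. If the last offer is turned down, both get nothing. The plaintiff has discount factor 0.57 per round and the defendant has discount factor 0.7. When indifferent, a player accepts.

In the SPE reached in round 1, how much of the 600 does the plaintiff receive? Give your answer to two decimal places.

Round 6 (the defendant proposes): the plaintiff will accept anything ≥ 0, so the defendant offers 0 and keeps 600.
Round 5 (the plaintiff proposes): the defendant can get 600 next round, worth 0.7 × 600 = 420 now, so the plaintiff offers 420, keeping 180.
Round 4 (the defendant proposes): the plaintiff can get 180 next round, worth 0.57 × 180 = 102.6 now; the defendant offers that and keeps 497.4.
Round 3 (the plaintiff proposes): the defendant can get 497.4 next round, worth 0.7 × 497.4 = 348.18 now, so the plaintiff offers 348.18, keeping 251.82.
Round 2 (the defendant proposes): the plaintiff can get 251.82 next round, worth 0.57 × 251.82 = 143.5374 now; the defendant offers that and keeps 456.4626.
Round 1 (the plaintiff proposes): the defendant can get 456.4626 next round, worth 0.7 × 456.4626 = 319.52382 now; the plaintiff offers that and keeps 280.47618.

280.48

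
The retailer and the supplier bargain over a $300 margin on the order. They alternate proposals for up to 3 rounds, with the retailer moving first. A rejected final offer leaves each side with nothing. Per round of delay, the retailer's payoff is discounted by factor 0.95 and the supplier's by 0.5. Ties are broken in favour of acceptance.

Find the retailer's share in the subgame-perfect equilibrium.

292.5

Round 3 (the retailer proposes): the supplier will accept anything ≥ 0, so the retailer offers 0 and keeps 300.
Round 2 (the supplier proposes): the retailer can get 300 next round, worth 0.95 × 300 = 285 now, so the supplier offers 285, keeping 15.
Round 1 (the retailer proposes): the supplier can get 15 next round, worth 0.5 × 15 = 7.5 now; the retailer offers that and keeps 292.5.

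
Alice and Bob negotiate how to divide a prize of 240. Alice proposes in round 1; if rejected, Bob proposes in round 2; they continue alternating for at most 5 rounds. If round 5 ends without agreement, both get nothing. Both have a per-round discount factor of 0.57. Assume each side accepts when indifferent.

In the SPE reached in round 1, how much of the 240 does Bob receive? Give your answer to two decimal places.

77.94

Round 5 (Alice proposes): Bob will accept anything ≥ 0, so Alice offers 0 and keeps 240.
Round 4 (Bob proposes): Alice can get 240 next round, worth 0.57 × 240 = 136.8 now; Bob offers that and keeps 103.2.
Round 3 (Alice proposes): Bob can get 103.2 next round, worth 0.57 × 103.2 = 58.824 now; Alice offers that and keeps 181.176.
Round 2 (Bob proposes): Alice can get 181.176 next round, worth 0.57 × 181.176 = 103.27032 now. Bob offers 103.27032 and keeps 240 − 103.27032 = 136.72968.
Round 1 (Alice proposes): Bob can get 136.72968 next round, worth 0.57 × 136.72968 = 77.9359176 now; Alice offers that and keeps 162.0640824.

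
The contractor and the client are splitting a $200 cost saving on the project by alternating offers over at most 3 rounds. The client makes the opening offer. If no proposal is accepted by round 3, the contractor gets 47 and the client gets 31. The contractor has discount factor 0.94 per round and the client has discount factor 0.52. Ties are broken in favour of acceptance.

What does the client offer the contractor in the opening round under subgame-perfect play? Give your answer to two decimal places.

113.21

Solve by backward induction from round 3.
Round 3 (the client proposes): the contractor gets 47 if talks fail, so the client offers 47 and keeps 153.
Round 2 (the contractor proposes): the client can get 153 next round, worth 0.52 × 153 = 79.56 now; the contractor offers that and keeps 120.44.
Round 1 (the client proposes): the contractor can get 120.44 next round, worth 0.94 × 120.44 = 113.2136 now; the client offers that and keeps 86.7864.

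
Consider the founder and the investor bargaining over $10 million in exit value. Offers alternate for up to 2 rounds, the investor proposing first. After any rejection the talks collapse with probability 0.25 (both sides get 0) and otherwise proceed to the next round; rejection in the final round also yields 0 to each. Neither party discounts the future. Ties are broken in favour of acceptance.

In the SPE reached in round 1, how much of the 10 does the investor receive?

2.5

By backward induction:
Round 2 (the founder proposes): rejection yields 0 for the investor; the founder offers 0 and keeps 10.
Round 1 (the investor proposes): rejecting gives the founder an expected 0.75 × 10 = 7.5; the investor offers that and keeps 2.5.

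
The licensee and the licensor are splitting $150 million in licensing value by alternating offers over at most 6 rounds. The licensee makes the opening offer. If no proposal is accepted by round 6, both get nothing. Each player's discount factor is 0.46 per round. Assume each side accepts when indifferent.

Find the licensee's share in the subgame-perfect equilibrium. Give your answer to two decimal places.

Round 6 (the licensor proposes): rejection yields 0 for the licensee; the licensor offers 0 and keeps 150.
Round 5 (the licensee proposes): the licensor can get 150 next round, worth 0.46 × 150 = 69 now; the licensee offers that and keeps 81.
Round 4 (the licensor proposes): the licensee can get 81 next round, worth 0.46 × 81 = 37.26 now. The licensor offers 37.26 and keeps 150 − 37.26 = 112.74.
Round 3 (the licensee proposes): the licensor can get 112.74 next round, worth 0.46 × 112.74 = 51.8604 now, so the licensee offers 51.8604, keeping 98.1396.
Round 2 (the licensor proposes): the licensee can get 98.1396 next round, worth 0.46 × 98.1396 = 45.144216 now. The licensor offers 45.144216 and keeps 150 − 45.144216 = 104.855784.
Round 1 (the licensee proposes): the licensor can get 104.855784 next round, worth 0.46 × 104.855784 = 48.23366064 now; the licensee offers that and keeps 101.76633936.

101.77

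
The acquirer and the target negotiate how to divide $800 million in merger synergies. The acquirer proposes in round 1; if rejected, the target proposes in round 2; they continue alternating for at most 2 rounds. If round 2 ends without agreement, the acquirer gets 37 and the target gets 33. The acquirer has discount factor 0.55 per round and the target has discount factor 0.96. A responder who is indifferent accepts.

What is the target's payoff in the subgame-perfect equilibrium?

732.48

Round 2 (the target proposes): the acquirer gets 37 if talks fail, so the target offers 37 and keeps 763.
Round 1 (the acquirer proposes): the target can get 763 next round, worth 0.96 × 763 = 732.48 now. The acquirer offers 732.48 and keeps 800 − 732.48 = 67.52.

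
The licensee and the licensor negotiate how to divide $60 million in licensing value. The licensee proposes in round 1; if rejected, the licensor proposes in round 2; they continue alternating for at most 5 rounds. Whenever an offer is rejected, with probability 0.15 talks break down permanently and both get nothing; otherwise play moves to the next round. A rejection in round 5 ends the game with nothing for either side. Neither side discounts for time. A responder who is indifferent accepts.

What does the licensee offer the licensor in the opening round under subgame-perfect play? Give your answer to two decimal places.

Round 5 (the licensee proposes): rejection yields 0 for the licensor; the licensee offers 0 and keeps 60.
Round 4 (the licensor proposes): rejecting gives the licensee an expected 0.85 × 60 = 51; the licensor offers that and keeps 9.
Round 3 (the licensee proposes): rejecting gives the licensor an expected 0.85 × 9 = 7.65; the licensee offers that and keeps 52.35.
Round 2 (the licensor proposes): rejecting gives the licensee an expected 0.85 × 52.35 = 44.4975. The licensor offers 44.4975 and keeps 60 − 44.4975 = 15.5025.
Round 1 (the licensee proposes): rejecting gives the licensor an expected 0.85 × 15.5025 = 13.177125. The licensee offers 13.177125 and keeps 60 − 13.177125 = 46.822875.

13.18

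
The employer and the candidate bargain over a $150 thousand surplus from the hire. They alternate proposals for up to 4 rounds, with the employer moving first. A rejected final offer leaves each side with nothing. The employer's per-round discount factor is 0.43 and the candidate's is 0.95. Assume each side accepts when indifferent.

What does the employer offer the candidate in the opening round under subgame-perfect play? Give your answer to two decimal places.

139.44

Solve by backward induction from round 4.
Round 4 (the candidate proposes): the employer will accept anything ≥ 0, so the candidate offers 0 and keeps 150.
Round 3 (the employer proposes): the candidate can get 150 next round, worth 0.95 × 150 = 142.5 now, so the employer offers 142.5, keeping 7.5.
Round 2 (the candidate proposes): the employer can get 7.5 next round, worth 0.43 × 7.5 = 3.225 now, so the candidate offers 3.225, keeping 146.775.
Round 1 (the employer proposes): the candidate can get 146.775 next round, worth 0.95 × 146.775 = 139.43625 now, so the employer offers 139.43625, keeping 10.56375.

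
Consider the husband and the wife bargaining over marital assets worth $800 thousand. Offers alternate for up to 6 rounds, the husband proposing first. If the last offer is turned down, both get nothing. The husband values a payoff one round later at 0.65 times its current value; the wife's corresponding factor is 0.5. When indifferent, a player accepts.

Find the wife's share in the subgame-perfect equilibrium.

227.75

Round 6 (the wife proposes): rejection yields 0 for the husband; the wife offers 0 and keeps 800.
Round 5 (the husband proposes): the wife can get 800 next round, worth 0.5 × 800 = 400 now. The husband offers 400 and keeps 800 − 400 = 400.
Round 4 (the wife proposes): the husband can get 400 next round, worth 0.65 × 400 = 260 now, so the wife offers 260, keeping 540.
Round 3 (the husband proposes): the wife can get 540 next round, worth 0.5 × 540 = 270 now. The husband offers 270 and keeps 800 − 270 = 530.
Round 2 (the wife proposes): the husband can get 530 next round, worth 0.65 × 530 = 344.5 now. The wife offers 344.5 and keeps 800 − 344.5 = 455.5.
Round 1 (the husband proposes): the wife can get 455.5 next round, worth 0.5 × 455.5 = 227.75 now. The husband offers 227.75 and keeps 800 − 227.75 = 572.25.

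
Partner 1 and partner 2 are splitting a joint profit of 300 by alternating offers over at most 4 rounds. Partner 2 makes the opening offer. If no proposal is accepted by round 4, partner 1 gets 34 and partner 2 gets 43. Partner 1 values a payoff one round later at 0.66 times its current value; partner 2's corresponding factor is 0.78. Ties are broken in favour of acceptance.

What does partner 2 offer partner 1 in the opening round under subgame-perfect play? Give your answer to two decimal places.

Round 4 (partner 1 proposes): partner 2 gets 43 if talks fail, so partner 1 offers 43 and keeps 257.
Round 3 (partner 2 proposes): partner 1 can get 257 next round, worth 0.66 × 257 = 169.62 now. Partner 2 offers 169.62 and keeps 300 − 169.62 = 130.38.
Round 2 (partner 1 proposes): partner 2 can get 130.38 next round, worth 0.78 × 130.38 = 101.6964 now; partner 1 offers that and keeps 198.3036.
Round 1 (partner 2 proposes): partner 1 can get 198.3036 next round, worth 0.66 × 198.3036 = 130.880376 now. Partner 2 offers 130.880376 and keeps 300 − 130.880376 = 169.119624.

130.88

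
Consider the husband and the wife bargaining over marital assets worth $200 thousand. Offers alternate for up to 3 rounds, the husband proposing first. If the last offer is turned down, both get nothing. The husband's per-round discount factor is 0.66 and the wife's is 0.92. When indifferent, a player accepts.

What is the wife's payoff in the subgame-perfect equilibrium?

Round 3 (the husband proposes): rejection yields 0 for the wife; the husband offers 0 and keeps 200.
Round 2 (the wife proposes): the husband can get 200 next round, worth 0.66 × 200 = 132 now; the wife offers that and keeps 68.
Round 1 (the husband proposes): the wife can get 68 next round, worth 0.92 × 68 = 62.56 now; the husband offers that and keeps 137.44.

62.56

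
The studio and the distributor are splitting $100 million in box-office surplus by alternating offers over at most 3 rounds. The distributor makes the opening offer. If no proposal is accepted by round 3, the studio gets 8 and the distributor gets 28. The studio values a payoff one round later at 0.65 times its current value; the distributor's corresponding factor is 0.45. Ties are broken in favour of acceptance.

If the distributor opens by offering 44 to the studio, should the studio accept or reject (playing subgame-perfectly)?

Work out the studio's continuation value if the offer is rejected.
Round 3 (the distributor proposes): the studio gets 8 if talks fail, so the distributor offers 8 and keeps 92.
Round 2 (the studio proposes): the distributor can get 92 next round, worth 0.45 × 92 = 41.4 now; the studio offers that and keeps 58.6.
So by rejecting in round 1, the studio gets 58.6 next round, worth 0.65 × 58.6 = 38.09 now.
Offer 44 ≥ 38.09, so the studio accepts.

Accept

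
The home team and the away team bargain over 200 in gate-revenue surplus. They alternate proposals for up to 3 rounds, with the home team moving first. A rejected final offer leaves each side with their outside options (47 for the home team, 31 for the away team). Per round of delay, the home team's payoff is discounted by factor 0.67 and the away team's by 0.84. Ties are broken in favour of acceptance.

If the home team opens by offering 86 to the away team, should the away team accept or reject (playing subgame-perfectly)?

Accept

Round 3 (the home team proposes): the away team gets 31 if talks fail, so the home team offers 31 and keeps 169.
Round 2 (the away team proposes): the home team can get 169 next round, worth 0.67 × 169 = 113.23 now. The away team offers 113.23 and keeps 200 − 113.23 = 86.77.
So by rejecting in round 1, the away team gets 86.77 next round, worth 0.84 × 86.77 = 72.8868 now.
Offer 86 ≥ 72.8868, so the away team accepts.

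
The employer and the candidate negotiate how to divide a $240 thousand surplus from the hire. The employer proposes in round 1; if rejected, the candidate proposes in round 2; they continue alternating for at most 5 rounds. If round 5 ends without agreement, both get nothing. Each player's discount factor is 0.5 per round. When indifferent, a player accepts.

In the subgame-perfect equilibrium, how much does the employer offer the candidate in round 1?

75

Round 5 (the employer proposes): rejection yields 0 for the candidate; the employer offers 0 and keeps 240.
Round 4 (the candidate proposes): the employer can get 240 next round, worth 0.5 × 240 = 120 now. The candidate offers 120 and keeps 240 − 120 = 120.
Round 3 (the employer proposes): the candidate can get 120 next round, worth 0.5 × 120 = 60 now. The employer offers 60 and keeps 240 − 60 = 180.
Round 2 (the candidate proposes): the employer can get 180 next round, worth 0.5 × 180 = 90 now; the candidate offers that and keeps 150.
Round 1 (the employer proposes): the candidate can get 150 next round, worth 0.5 × 150 = 75 now, so the employer offers 75, keeping 165.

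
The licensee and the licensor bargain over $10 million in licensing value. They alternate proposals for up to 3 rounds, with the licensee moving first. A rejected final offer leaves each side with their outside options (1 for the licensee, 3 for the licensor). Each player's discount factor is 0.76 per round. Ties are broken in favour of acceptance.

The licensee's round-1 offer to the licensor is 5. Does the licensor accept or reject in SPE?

Accept

Work out the licensor's continuation value if the offer is rejected.
Round 3 (the licensee proposes): the licensor gets 3 if talks fail, so the licensee offers 3 and keeps 7.
Round 2 (the licensor proposes): the licensee can get 7 next round, worth 0.76 × 7 = 5.32 now. The licensor offers 5.32 and keeps 10 − 5.32 = 4.68.
So by rejecting in round 1, the licensor gets 4.68 next round, worth 0.76 × 4.68 = 3.5568 now.
Offer 5 ≥ 3.5568, so the licensor accepts.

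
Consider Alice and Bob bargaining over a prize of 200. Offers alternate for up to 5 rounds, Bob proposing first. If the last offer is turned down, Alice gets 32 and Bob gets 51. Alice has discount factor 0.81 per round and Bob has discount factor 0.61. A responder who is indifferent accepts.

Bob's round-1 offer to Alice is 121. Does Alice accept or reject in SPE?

Round 5 (Bob proposes): Alice gets 32 if talks fail, so Bob offers 32 and keeps 168.
Round 4 (Alice proposes): Bob can get 168 next round, worth 0.61 × 168 = 102.48 now; Alice offers that and keeps 97.52.
Round 3 (Bob proposes): Alice can get 97.52 next round, worth 0.81 × 97.52 = 78.9912 now. Bob offers 78.9912 and keeps 200 − 78.9912 = 121.0088.
Round 2 (Alice proposes): Bob can get 121.0088 next round, worth 0.61 × 121.0088 = 73.815368 now. Alice offers 73.815368 and keeps 200 − 73.815368 = 126.184632.
So by rejecting in round 1, Alice gets 126.184632 next round, worth 0.81 × 126.184632 = 102.20955192 now.
Offer 121 ≥ 102.20955192, so Alice accepts.

Accept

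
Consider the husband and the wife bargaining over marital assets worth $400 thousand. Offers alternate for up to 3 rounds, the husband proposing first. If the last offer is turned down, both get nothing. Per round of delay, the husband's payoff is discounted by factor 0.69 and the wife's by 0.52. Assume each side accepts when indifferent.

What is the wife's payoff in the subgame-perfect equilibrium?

64.48

Work backward from the last round.
Round 3 (the husband proposes): the wife will accept anything ≥ 0, so the husband offers 0 and keeps 400.
Round 2 (the wife proposes): the husband can get 400 next round, worth 0.69 × 400 = 276 now; the wife offers that and keeps 124.
Round 1 (the husband proposes): the wife can get 124 next round, worth 0.52 × 124 = 64.48 now. The husband offers 64.48 and keeps 400 − 64.48 = 335.52.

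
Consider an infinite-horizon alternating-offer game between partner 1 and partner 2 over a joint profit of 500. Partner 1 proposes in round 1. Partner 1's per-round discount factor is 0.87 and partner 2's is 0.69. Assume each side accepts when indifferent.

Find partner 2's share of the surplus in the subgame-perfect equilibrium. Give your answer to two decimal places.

Let x be partner 1's share when partner 1 proposes and y be partner 2's share when partner 2 proposes.
Partner 2 accepts iff offered ≥ 0.69·y, so x = 500 − 0.69y. Symmetrically y = 500 − 0.87x.
Substituting: x = 500 − 0.69(500 − 0.87x), giving x(1 − 0.87·0.69) = 500(1 − 0.69).
So x = 500 × 0.31 / 0.3997 ≈ 387.7908, and partner 2 receives 500 − x ≈ 112.2092.

112.21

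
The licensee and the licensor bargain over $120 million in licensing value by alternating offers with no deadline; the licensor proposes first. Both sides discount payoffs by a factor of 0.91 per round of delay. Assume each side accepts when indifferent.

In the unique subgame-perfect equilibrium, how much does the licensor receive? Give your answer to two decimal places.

When the licensor proposes, the licensee accepts any offer worth at least 0.91 times what the licensee would get by proposing next round; and vice versa.
This gives x = 120 − 0.91y and y = 120 − 0.91x, where x and y are each side's share when it proposes.
Hence (1 − 0.91·0.91)x = 120(1 − 0.91), i.e. 0.1719·x = 10.8.
x ≈ 62.8272; the licensee's share is 120 − x ≈ 57.1728.

62.83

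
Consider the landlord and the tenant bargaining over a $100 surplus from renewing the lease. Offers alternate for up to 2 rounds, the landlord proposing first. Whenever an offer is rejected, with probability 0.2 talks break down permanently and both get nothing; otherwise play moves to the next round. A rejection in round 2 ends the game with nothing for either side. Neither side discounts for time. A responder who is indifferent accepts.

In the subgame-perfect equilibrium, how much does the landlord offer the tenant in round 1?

80

Round 2 (the tenant proposes): the landlord will accept anything ≥ 0, so the tenant offers 0 and keeps 100.
Round 1 (the landlord proposes): rejecting gives the tenant an expected 0.8 × 100 = 80, so the landlord offers 80, keeping 20.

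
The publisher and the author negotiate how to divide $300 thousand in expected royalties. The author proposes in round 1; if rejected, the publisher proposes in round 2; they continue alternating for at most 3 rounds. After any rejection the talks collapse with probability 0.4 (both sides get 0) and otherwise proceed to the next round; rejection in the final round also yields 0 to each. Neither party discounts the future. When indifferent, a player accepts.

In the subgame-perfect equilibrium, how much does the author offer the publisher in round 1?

Round 3 (the author proposes): rejection yields 0 for the publisher; the author offers 0 and keeps 300.
Round 2 (the publisher proposes): rejecting gives the author an expected 0.6 × 300 = 180; the publisher offers that and keeps 120.
Round 1 (the author proposes): rejecting gives the publisher an expected 0.6 × 120 = 72, so the author offers 72, keeping 228.

72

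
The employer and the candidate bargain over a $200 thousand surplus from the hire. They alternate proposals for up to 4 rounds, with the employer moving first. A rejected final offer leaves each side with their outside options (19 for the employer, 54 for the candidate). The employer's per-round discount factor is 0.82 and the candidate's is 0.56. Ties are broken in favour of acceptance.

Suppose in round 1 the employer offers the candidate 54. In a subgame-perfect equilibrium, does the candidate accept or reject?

Work out the candidate's continuation value if the offer is rejected.
Round 4 (the candidate proposes): the employer gets 19 if talks fail, so the candidate offers 19 and keeps 181.
Round 3 (the employer proposes): the candidate can get 181 next round, worth 0.56 × 181 = 101.36 now. The employer offers 101.36 and keeps 200 − 101.36 = 98.64.
Round 2 (the candidate proposes): the employer can get 98.64 next round, worth 0.82 × 98.64 = 80.8848 now; the candidate offers that and keeps 119.1152.
So by rejecting in round 1, the candidate gets 119.1152 next round, worth 0.56 × 119.1152 = 66.704512 now.
Offer 54 < 66.704512, so the candidate rejects.

Reject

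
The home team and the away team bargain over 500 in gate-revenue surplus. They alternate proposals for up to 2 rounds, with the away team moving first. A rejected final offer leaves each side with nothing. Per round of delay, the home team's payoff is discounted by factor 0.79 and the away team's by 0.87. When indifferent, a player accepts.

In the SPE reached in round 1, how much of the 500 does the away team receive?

105

Round 2 (the home team proposes): the away team will accept anything ≥ 0, so the home team offers 0 and keeps 500.
Round 1 (the away team proposes): the home team can get 500 next round, worth 0.79 × 500 = 395 now, so the away team offers 395, keeping 105.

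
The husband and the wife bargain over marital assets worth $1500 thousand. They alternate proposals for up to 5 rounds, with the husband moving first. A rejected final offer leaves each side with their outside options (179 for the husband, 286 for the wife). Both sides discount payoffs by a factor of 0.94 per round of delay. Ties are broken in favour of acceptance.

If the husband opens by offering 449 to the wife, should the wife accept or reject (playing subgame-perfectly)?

Accept

Round 5 (the husband proposes): the wife gets 286 if talks fail, so the husband offers 286 and keeps 1214.
Round 4 (the wife proposes): the husband can get 1214 next round, worth 0.94 × 1214 = 1141.16 now, so the wife offers 1141.16, keeping 358.84.
Round 3 (the husband proposes): the wife can get 358.84 next round, worth 0.94 × 358.84 = 337.3096 now, so the husband offers 337.3096, keeping 1162.6904.
Round 2 (the wife proposes): the husband can get 1162.6904 next round, worth 0.94 × 1162.6904 = 1092.928976 now; the wife offers that and keeps 407.071024.
So by rejecting in round 1, the wife gets 407.071024 next round, worth 0.94 × 407.071024 = 382.64676256 now.
Offer 449 ≥ 382.64676256, so the wife accepts.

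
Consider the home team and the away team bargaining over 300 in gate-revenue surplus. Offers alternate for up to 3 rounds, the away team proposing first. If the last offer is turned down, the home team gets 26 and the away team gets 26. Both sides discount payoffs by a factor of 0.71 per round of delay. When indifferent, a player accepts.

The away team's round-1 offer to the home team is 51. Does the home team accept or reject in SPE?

Work out the home team's continuation value if the offer is rejected.
Round 3 (the away team proposes): the home team gets 26 if talks fail, so the away team offers 26 and keeps 274.
Round 2 (the home team proposes): the away team can get 274 next round, worth 0.71 × 274 = 194.54 now, so the home team offers 194.54, keeping 105.46.
So by rejecting in round 1, the home team gets 105.46 next round, worth 0.71 × 105.46 = 74.8766 now.
Offer 51 < 74.8766, so the home team rejects.

Reject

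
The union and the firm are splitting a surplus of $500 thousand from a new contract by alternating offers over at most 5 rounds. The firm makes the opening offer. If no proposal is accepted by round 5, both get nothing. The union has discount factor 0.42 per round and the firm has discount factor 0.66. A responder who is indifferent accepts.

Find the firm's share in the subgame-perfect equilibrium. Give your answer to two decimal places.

408.81

Round 5 (the firm proposes): the union will accept anything ≥ 0, so the firm offers 0 and keeps 500.
Round 4 (the union proposes): the firm can get 500 next round, worth 0.66 × 500 = 330 now; the union offers that and keeps 170.
Round 3 (the firm proposes): the union can get 170 next round, worth 0.42 × 170 = 71.4 now, so the firm offers 71.4, keeping 428.6.
Round 2 (the union proposes): the firm can get 428.6 next round, worth 0.66 × 428.6 = 282.876 now. The union offers 282.876 and keeps 500 − 282.876 = 217.124.
Round 1 (the firm proposes): the union can get 217.124 next round, worth 0.42 × 217.124 = 91.19208 now, so the firm offers 91.19208, keeping 408.80792.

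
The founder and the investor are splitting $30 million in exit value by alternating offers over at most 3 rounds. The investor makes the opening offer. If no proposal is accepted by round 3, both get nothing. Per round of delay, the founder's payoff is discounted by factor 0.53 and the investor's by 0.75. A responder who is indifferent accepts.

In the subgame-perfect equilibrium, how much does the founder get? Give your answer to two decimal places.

Solve by backward induction from round 3.
Round 3 (the investor proposes): rejection yields 0 for the founder; the investor offers 0 and keeps 30.
Round 2 (the founder proposes): the investor can get 30 next round, worth 0.75 × 30 = 22.5 now; the founder offers that and keeps 7.5.
Round 1 (the investor proposes): the founder can get 7.5 next round, worth 0.53 × 7.5 = 3.975 now, so the investor offers 3.975, keeping 26.025.

3.98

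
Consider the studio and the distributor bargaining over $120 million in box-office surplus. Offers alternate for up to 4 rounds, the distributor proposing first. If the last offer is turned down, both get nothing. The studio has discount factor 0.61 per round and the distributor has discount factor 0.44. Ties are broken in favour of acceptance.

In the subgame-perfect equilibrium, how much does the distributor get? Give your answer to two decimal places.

Work backward from the last round.
Round 4 (the studio proposes): the distributor will accept anything ≥ 0, so the studio offers 0 and keeps 120.
Round 3 (the distributor proposes): the studio can get 120 next round, worth 0.61 × 120 = 73.2 now, so the distributor offers 73.2, keeping 46.8.
Round 2 (the studio proposes): the distributor can get 46.8 next round, worth 0.44 × 46.8 = 20.592 now. The studio offers 20.592 and keeps 120 − 20.592 = 99.408.
Round 1 (the distributor proposes): the studio can get 99.408 next round, worth 0.61 × 99.408 = 60.63888 now. The distributor offers 60.63888 and keeps 120 − 60.63888 = 59.36112.

59.36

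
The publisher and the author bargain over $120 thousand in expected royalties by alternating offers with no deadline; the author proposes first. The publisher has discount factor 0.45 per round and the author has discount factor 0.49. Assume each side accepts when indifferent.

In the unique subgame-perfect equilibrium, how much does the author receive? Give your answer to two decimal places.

84.67

When the author proposes, the publisher accepts any offer worth at least 0.45 times what the publisher would get by proposing next round; and vice versa.
This gives x = 120 − 0.45y and y = 120 − 0.49x, where x and y are each side's share when it proposes.
Hence (1 − 0.45·0.49)x = 120(1 − 0.45), i.e. 0.7795·x = 66.
x ≈ 84.6697; the publisher's share is 120 − x ≈ 35.3303.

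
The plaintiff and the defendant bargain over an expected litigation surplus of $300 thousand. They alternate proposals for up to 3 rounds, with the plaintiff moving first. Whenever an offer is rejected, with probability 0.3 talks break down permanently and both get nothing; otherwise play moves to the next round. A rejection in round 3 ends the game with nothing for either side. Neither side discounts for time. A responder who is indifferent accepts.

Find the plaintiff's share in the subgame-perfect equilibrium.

Round 3 (the plaintiff proposes): rejection yields 0 for the defendant; the plaintiff offers 0 and keeps 300.
Round 2 (the defendant proposes): rejecting gives the plaintiff an expected 0.7 × 300 = 210, so the defendant offers 210, keeping 90.
Round 1 (the plaintiff proposes): rejecting gives the defendant an expected 0.7 × 90 = 63, so the plaintiff offers 63, keeping 237.

237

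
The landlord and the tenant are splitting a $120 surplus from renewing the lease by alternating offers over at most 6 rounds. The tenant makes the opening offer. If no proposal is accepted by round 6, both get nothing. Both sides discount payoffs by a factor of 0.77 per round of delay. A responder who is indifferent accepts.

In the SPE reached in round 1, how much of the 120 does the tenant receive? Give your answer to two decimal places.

By backward induction:
Round 6 (the landlord proposes): rejection yields 0 for the tenant; the landlord offers 0 and keeps 120.
Round 5 (the tenant proposes): the landlord can get 120 next round, worth 0.77 × 120 = 92.4 now; the tenant offers that and keeps 27.6.
Round 4 (the landlord proposes): the tenant can get 27.6 next round, worth 0.77 × 27.6 = 21.252 now. The landlord offers 21.252 and keeps 120 − 21.252 = 98.748.
Round 3 (the tenant proposes): the landlord can get 98.748 next round, worth 0.77 × 98.748 = 76.03596 now. The tenant offers 76.03596 and keeps 120 − 76.03596 = 43.96404.
Round 2 (the landlord proposes): the tenant can get 43.96404 next round, worth 0.77 × 43.96404 = 33.8523108 now, so the landlord offers 33.8523108, keeping 86.1476892.
Round 1 (the tenant proposes): the landlord can get 86.1476892 next round, worth 0.77 × 86.1476892 = 66.333720684 now, so the tenant offers 66.333720684, keeping 53.666279316.

53.67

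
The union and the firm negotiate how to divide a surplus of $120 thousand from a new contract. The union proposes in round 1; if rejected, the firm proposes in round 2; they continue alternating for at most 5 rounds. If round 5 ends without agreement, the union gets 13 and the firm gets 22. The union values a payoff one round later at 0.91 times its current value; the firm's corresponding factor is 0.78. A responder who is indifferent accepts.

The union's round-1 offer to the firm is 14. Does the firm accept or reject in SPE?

Reject

Round 5 (the union proposes): the firm gets 22 if talks fail, so the union offers 22 and keeps 98.
Round 4 (the firm proposes): the union can get 98 next round, worth 0.91 × 98 = 89.18 now, so the firm offers 89.18, keeping 30.82.
Round 3 (the union proposes): the firm can get 30.82 next round, worth 0.78 × 30.82 = 24.0396 now, so the union offers 24.0396, keeping 95.9604.
Round 2 (the firm proposes): the union can get 95.9604 next round, worth 0.91 × 95.9604 = 87.323964 now, so the firm offers 87.323964, keeping 32.676036.
So by rejecting in round 1, the firm gets 32.676036 next round, worth 0.78 × 32.676036 = 25.48730808 now.
Offer 14 < 25.48730808, so the firm rejects.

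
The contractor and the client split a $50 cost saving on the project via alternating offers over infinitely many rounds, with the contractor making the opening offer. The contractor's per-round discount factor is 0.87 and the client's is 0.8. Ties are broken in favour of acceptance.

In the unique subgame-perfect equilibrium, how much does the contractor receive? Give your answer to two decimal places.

32.89

Let x be the contractor's share when the contractor proposes and y be the client's share when the client proposes.
The client accepts iff offered ≥ 0.8·y, so x = 50 − 0.8y. Symmetrically y = 50 − 0.87x.
Substituting: x = 50 − 0.8(50 − 0.87x), giving x(1 − 0.87·0.8) = 50(1 − 0.8).
So x = 50 × 0.2 / 0.304 ≈ 32.8947, and the client receives 50 − x ≈ 17.1053.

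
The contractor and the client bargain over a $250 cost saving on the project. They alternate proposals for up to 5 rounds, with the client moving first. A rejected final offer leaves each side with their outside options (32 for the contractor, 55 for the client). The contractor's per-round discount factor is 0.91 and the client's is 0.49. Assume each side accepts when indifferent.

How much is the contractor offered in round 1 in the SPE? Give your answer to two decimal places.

Round 5 (the client proposes): the contractor gets 32 if talks fail, so the client offers 32 and keeps 218.
Round 4 (the contractor proposes): the client can get 218 next round, worth 0.49 × 218 = 106.82 now; the contractor offers that and keeps 143.18.
Round 3 (the client proposes): the contractor can get 143.18 next round, worth 0.91 × 143.18 = 130.2938 now. The client offers 130.2938 and keeps 250 − 130.2938 = 119.7062.
Round 2 (the contractor proposes): the client can get 119.7062 next round, worth 0.49 × 119.7062 = 58.656038 now. The contractor offers 58.656038 and keeps 250 − 58.656038 = 191.343962.
Round 1 (the client proposes): the contractor can get 191.343962 next round, worth 0.91 × 191.343962 = 174.12300542 now. The client offers 174.12300542 and keeps 250 − 174.12300542 = 75.87699458.

174.12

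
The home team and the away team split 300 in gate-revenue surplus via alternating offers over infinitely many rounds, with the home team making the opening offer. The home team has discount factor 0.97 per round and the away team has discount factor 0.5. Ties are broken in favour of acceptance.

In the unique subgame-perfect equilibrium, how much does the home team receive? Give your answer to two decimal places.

When the home team proposes, the away team accepts any offer worth at least 0.5 times what the away team would get by proposing next round; and vice versa.
This gives x = 300 − 0.5y and y = 300 − 0.97x, where x and y are each side's share when it proposes.
Hence (1 − 0.5·0.97)x = 300(1 − 0.5), i.e. 0.515·x = 150.
x ≈ 291.2621; the away team's share is 300 − x ≈ 8.7379.

291.26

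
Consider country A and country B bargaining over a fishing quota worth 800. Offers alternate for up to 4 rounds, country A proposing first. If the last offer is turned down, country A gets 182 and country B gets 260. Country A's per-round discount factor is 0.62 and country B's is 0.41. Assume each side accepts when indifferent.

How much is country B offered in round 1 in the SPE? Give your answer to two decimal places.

Solve by backward induction from round 4.
Round 4 (country B proposes): country A gets 182 if talks fail, so country B offers 182 and keeps 618.
Round 3 (country A proposes): country B can get 618 next round, worth 0.41 × 618 = 253.38 now; country A offers that and keeps 546.62.
Round 2 (country B proposes): country A can get 546.62 next round, worth 0.62 × 546.62 = 338.9044 now; country B offers that and keeps 461.0956.
Round 1 (country A proposes): country B can get 461.0956 next round, worth 0.41 × 461.0956 = 189.049196 now. Country A offers 189.049196 and keeps 800 − 189.049196 = 610.950804.

189.05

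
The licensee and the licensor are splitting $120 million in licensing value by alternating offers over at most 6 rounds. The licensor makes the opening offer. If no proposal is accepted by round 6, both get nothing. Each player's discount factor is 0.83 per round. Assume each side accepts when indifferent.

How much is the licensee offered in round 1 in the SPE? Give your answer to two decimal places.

By backward induction:
Round 6 (the licensee proposes): rejection yields 0 for the licensor; the licensee offers 0 and keeps 120.
Round 5 (the licensor proposes): the licensee can get 120 next round, worth 0.83 × 120 = 99.6 now; the licensor offers that and keeps 20.4.
Round 4 (the licensee proposes): the licensor can get 20.4 next round, worth 0.83 × 20.4 = 16.932 now, so the licensee offers 16.932, keeping 103.068.
Round 3 (the licensor proposes): the licensee can get 103.068 next round, worth 0.83 × 103.068 = 85.54644 now. The licensor offers 85.54644 and keeps 120 − 85.54644 = 34.45356.
Round 2 (the licensee proposes): the licensor can get 34.45356 next round, worth 0.83 × 34.45356 = 28.5964548 now, so the licensee offers 28.5964548, keeping 91.4035452.
Round 1 (the licensor proposes): the licensee can get 91.4035452 next round, worth 0.83 × 91.4035452 = 75.864942516 now. The licensor offers 75.864942516 and keeps 120 − 75.864942516 = 44.135057484.

75.86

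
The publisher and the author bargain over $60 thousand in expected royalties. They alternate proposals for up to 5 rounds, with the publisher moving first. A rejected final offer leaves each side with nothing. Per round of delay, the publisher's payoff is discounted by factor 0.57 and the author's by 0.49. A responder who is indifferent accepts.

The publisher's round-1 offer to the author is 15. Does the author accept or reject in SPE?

Work out the author's continuation value if the offer is rejected.
Round 5 (the publisher proposes): the author will accept anything ≥ 0, so the publisher offers 0 and keeps 60.
Round 4 (the author proposes): the publisher can get 60 next round, worth 0.57 × 60 = 34.2 now. The author offers 34.2 and keeps 60 − 34.2 = 25.8.
Round 3 (the publisher proposes): the author can get 25.8 next round, worth 0.49 × 25.8 = 12.642 now; the publisher offers that and keeps 47.358.
Round 2 (the author proposes): the publisher can get 47.358 next round, worth 0.57 × 47.358 = 26.99406 now, so the author offers 26.99406, keeping 33.00594.
So by rejecting in round 1, the author gets 33.00594 next round, worth 0.49 × 33.00594 = 16.1729106 now.
Offer 15 < 16.1729106, so the author rejects.

Reject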